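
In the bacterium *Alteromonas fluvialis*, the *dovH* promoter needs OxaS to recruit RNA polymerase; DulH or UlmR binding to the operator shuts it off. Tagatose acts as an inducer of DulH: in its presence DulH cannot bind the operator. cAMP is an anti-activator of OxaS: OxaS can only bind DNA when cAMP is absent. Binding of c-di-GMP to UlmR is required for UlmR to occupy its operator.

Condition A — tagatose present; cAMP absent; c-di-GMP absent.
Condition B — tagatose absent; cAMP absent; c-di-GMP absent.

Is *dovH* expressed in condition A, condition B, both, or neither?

Condition A:
Tagatose is present, so DulH is inactive.
cAMP is absent, so OxaS is active.
c-di-GMP is absent, so UlmR is inactive.
No repressor is bound and OxaS is active, so *dovH* is transcribed.
→ *dovH* is ON in A.
Condition B:
Tagatose is absent, so DulH is active.
cAMP is absent, so OxaS is active.
c-di-GMP is absent, so UlmR is inactive.
With repressor DulH bound, *dovH* is not transcribed.
→ *dovH* is OFF in B.

A only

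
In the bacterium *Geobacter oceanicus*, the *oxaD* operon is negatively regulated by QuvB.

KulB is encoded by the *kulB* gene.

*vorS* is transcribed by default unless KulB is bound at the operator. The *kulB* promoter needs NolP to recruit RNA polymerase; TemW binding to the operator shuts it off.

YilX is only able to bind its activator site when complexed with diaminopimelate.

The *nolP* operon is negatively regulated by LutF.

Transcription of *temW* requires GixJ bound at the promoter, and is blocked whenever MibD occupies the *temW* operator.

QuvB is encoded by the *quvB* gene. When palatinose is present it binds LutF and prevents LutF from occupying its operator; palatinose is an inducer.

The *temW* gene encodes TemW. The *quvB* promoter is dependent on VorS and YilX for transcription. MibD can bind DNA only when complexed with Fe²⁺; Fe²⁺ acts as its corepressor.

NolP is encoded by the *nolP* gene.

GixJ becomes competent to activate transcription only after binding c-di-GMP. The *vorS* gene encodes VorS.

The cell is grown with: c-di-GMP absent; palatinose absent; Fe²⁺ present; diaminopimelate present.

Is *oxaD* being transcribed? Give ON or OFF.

c-di-GMP is absent, so GixJ is inactive.
Fe²⁺ is present, so MibD is active.
With repressor MibD bound, *temW* is not transcribed.
So TemW is not produced.
Palatinose is absent, so LutF is active.
With repressor LutF bound, *nolP* is not transcribed.
So NolP is not produced.
Required activator NolP is absent, so *kulB* is not transcribed.
So KulB is not produced.
With no repressor bound, *vorS* is transcribed.
So VorS is produced and active.
Diaminopimelate is present, so YilX is active.
No repressor is bound and VorS and YilX are active, so *quvB* is transcribed.
So QuvB is produced and active.
With repressor QuvB bound, *oxaD* is not transcribed.

OFF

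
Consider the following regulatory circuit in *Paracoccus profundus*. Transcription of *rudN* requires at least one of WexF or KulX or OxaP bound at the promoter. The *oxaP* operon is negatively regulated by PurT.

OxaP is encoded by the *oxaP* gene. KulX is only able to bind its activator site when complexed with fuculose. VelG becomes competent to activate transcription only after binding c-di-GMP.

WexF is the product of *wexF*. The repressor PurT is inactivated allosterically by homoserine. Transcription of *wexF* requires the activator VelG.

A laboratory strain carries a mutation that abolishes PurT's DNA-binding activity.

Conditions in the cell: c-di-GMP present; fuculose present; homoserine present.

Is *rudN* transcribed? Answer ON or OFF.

c-di-GMP is present, so VelG is active.
No repressor is bound and VelG is active, so *wexF* is transcribed.
So WexF is produced and active.
Fuculose is present, so KulX is active.
PurT is non-functional in this strain, so it has no effect.
With no repressor bound, *oxaP* is transcribed.
So OxaP is produced and active.
Activator WexF is present, so *rudN* is transcribed.

ON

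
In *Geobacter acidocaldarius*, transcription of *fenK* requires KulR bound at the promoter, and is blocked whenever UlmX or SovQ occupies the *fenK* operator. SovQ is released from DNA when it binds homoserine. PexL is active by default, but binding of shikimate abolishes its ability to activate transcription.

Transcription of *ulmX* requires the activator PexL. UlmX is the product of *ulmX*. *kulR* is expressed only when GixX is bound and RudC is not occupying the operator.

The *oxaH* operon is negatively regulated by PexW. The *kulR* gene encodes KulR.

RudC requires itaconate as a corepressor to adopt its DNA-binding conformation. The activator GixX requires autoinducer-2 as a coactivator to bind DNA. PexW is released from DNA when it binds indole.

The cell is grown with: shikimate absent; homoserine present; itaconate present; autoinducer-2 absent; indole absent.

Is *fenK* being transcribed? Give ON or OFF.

Shikimate is absent, so PexL is active.
No repressor is bound and PexL is active, so *ulmX* is transcribed.
So UlmX is produced and active.
Homoserine is present, so SovQ is inactive.
Autoinducer-2 is absent, so GixX is inactive.
Itaconate is present, so RudC is active.
With repressor RudC bound, *kulR* is not transcribed.
So KulR is not produced.
With repressor UlmX bound, *fenK* is not transcribed.

OFF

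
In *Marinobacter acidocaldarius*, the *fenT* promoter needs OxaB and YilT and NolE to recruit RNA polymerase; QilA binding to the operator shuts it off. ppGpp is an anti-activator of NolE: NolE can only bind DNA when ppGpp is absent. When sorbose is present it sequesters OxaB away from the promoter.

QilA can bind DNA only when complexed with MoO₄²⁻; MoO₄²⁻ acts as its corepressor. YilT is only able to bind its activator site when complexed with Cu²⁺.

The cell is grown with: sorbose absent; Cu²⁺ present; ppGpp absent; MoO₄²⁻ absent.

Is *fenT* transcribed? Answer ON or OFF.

ON

Sorbose is absent, so OxaB is active.
Cu²⁺ is present, so YilT is active.
ppGpp is absent, so NolE is active.
MoO₄²⁻ is absent, so QilA is inactive.
No repressor is bound and OxaB and YilT and NolE are active, so *fenT* is transcribed.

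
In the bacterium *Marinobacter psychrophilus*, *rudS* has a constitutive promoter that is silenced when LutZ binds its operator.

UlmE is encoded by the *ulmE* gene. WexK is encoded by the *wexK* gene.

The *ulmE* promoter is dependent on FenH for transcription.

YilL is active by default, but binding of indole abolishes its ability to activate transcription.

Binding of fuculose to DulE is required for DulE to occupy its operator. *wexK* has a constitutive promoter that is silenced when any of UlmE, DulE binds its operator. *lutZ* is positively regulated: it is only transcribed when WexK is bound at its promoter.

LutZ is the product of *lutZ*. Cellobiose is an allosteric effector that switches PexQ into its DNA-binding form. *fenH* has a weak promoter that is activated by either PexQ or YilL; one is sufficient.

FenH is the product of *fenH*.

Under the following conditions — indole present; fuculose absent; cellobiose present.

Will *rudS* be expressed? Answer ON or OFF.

Cellobiose is present, so PexQ is active.
Indole is present, so YilL is inactive.
Activator PexQ is present, so *fenH* is transcribed.
So FenH is produced and active.
No repressor is bound and FenH is active, so *ulmE* is transcribed.
So UlmE is produced and active.
Fuculose is absent, so DulE is inactive.
With repressor UlmE bound, *wexK* is not transcribed.
So WexK is not produced.
Required activator WexK is absent, so *lutZ* is not transcribed.
So LutZ is not produced.
With no repressor bound, *rudS* is transcribed.

ON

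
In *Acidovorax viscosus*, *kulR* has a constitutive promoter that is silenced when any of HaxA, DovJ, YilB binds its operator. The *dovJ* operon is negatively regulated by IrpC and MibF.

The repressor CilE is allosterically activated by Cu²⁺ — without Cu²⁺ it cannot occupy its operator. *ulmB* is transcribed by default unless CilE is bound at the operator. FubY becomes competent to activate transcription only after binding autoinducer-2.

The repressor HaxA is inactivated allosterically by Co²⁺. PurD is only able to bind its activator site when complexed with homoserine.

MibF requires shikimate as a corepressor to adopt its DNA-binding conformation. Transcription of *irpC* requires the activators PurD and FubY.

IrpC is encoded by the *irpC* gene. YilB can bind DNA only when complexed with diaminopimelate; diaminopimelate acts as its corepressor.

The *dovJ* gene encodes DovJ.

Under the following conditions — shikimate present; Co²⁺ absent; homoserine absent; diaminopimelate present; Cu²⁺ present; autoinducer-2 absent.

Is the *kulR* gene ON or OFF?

Co²⁺ is absent, so HaxA is active.
Homoserine is absent, so PurD is inactive.
Autoinducer-2 is absent, so FubY is inactive.
Required activator PurD is absent, so *irpC* is not transcribed.
So IrpC is not produced.
Shikimate is present, so MibF is active.
With repressor MibF bound, *dovJ* is not transcribed.
So DovJ is not produced.
Diaminopimelate is present, so YilB is active.
With repressor HaxA bound, *kulR* is not transcribed.

OFF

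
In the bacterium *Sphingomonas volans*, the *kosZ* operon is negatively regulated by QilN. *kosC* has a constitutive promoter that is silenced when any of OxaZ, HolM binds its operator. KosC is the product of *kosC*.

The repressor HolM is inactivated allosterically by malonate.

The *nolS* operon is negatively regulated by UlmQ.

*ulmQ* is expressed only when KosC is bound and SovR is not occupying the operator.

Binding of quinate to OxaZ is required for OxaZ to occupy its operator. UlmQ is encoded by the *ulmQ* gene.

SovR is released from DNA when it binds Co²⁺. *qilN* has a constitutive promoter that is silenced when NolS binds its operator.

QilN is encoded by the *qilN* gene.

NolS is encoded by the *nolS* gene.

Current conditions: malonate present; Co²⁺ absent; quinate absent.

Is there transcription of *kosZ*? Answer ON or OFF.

Quinate is absent, so OxaZ is inactive.
Malonate is present, so HolM is inactive.
With no repressor bound, *kosC* is transcribed.
So KosC is produced and active.
Co²⁺ is absent, so SovR is active.
With repressor SovR bound, *ulmQ* is not transcribed.
So UlmQ is not produced.
With no repressor bound, *nolS* is transcribed.
So NolS is produced and active.
With repressor NolS bound, *qilN* is not transcribed.
So QilN is not produced.
With no repressor bound, *kosZ* is transcribed.

ON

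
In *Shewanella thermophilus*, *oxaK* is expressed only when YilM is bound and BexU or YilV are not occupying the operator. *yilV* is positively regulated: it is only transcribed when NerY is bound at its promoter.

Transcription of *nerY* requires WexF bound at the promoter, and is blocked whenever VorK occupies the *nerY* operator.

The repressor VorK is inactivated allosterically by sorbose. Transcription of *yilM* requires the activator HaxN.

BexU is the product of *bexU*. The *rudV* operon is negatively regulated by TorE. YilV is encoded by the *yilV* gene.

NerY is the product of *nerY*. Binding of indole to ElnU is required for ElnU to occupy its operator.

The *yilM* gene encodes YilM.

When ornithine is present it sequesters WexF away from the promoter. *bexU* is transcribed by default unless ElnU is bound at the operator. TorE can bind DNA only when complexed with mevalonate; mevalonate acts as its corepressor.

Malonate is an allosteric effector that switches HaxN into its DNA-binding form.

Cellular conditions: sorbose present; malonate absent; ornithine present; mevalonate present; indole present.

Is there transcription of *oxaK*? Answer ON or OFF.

OFF

Malonate is absent, so HaxN is inactive.
Required activator HaxN is absent, so *yilM* is not transcribed.
So YilM is not produced.
Indole is present, so ElnU is active.
With repressor ElnU bound, *bexU* is not transcribed.
So BexU is not produced.
Sorbose is present, so VorK is inactive.
Ornithine is present, so WexF is inactive.
Required activator WexF is absent, so *nerY* is not transcribed.
So NerY is not produced.
Required activator NerY is absent, so *yilV* is not transcribed.
So YilV is not produced.
Required activator YilM is absent, so *oxaK* is not transcribed.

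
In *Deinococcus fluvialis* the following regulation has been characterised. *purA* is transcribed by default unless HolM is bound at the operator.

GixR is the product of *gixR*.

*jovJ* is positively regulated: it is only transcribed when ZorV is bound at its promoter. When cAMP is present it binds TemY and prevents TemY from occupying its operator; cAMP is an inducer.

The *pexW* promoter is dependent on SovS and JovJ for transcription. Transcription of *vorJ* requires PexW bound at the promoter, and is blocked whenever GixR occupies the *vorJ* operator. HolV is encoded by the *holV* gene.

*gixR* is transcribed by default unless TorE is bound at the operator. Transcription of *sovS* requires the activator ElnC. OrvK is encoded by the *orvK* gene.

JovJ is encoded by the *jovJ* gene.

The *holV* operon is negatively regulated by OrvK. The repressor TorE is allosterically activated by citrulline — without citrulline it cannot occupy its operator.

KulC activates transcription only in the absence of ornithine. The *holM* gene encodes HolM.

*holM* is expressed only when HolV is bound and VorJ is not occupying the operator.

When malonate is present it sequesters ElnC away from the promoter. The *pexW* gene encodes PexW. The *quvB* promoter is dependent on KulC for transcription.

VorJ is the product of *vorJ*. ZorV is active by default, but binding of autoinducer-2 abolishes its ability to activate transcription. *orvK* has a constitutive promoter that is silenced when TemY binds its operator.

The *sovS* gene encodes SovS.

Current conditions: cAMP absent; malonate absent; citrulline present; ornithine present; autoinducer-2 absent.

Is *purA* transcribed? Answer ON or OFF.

Malonate is absent, so ElnC is active.
No repressor is bound and ElnC is active, so *sovS* is transcribed.
So SovS is produced and active.
Autoinducer-2 is absent, so ZorV is active.
No repressor is bound and ZorV is active, so *jovJ* is transcribed.
So JovJ is produced and active.
No repressor is bound and SovS and JovJ are active, so *pexW* is transcribed.
So PexW is produced and active.
Citrulline is present, so TorE is active.
With repressor TorE bound, *gixR* is not transcribed.
So GixR is not produced.
No repressor is bound and PexW is active, so *vorJ* is transcribed.
So VorJ is produced and active.
cAMP is absent, so TemY is active.
With repressor TemY bound, *orvK* is not transcribed.
So OrvK is not produced.
With no repressor bound, *holV* is transcribed.
So HolV is produced and active.
With repressor VorJ bound, *holM* is not transcribed.
So HolM is not produced.
With no repressor bound, *purA* is transcribed.

ON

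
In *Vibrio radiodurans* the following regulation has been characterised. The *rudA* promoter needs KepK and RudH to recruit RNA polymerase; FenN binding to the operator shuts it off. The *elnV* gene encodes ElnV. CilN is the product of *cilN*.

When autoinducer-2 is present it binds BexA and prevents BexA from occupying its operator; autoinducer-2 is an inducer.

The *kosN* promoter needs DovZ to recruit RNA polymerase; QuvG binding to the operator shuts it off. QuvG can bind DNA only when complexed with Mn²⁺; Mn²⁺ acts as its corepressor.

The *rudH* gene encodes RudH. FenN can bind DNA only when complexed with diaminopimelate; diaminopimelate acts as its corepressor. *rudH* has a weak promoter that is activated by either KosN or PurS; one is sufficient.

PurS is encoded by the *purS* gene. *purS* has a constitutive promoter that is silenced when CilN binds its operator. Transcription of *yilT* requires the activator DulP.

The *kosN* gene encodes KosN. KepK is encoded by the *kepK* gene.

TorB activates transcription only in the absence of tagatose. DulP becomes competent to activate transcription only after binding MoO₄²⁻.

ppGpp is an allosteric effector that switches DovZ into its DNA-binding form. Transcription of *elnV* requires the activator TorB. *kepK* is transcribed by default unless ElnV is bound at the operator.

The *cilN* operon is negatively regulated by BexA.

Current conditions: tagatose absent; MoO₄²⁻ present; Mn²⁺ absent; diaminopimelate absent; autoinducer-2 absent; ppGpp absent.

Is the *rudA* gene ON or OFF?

Tagatose is absent, so TorB is active.
No repressor is bound and TorB is active, so *elnV* is transcribed.
So ElnV is produced and active.
With repressor ElnV bound, *kepK* is not transcribed.
So KepK is not produced.
Diaminopimelate is absent, so FenN is inactive.
Mn²⁺ is absent, so QuvG is inactive.
ppGpp is absent, so DovZ is inactive.
Required activator DovZ is absent, so *kosN* is not transcribed.
So KosN is not produced.
Autoinducer-2 is absent, so BexA is active.
With repressor BexA bound, *cilN* is not transcribed.
So CilN is not produced.
With no repressor bound, *purS* is transcribed.
So PurS is produced and active.
Activator PurS is present, so *rudH* is transcribed.
So RudH is produced and active.
Required activator KepK is absent, so *rudA* is not transcribed.

OFF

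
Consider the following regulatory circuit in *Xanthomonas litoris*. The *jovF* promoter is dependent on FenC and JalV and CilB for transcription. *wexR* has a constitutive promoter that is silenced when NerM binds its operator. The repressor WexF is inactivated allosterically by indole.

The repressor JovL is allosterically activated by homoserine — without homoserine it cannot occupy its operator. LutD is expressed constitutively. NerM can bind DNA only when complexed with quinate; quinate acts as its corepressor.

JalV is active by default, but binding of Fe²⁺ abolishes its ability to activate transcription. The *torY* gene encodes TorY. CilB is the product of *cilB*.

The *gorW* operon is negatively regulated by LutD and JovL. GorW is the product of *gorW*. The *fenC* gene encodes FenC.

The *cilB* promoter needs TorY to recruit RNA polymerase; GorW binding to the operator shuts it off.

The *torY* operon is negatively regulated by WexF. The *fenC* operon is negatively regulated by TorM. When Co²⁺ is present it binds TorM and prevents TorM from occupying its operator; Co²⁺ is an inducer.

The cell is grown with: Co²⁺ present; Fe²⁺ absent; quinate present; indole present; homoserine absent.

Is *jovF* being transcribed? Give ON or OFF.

Co²⁺ is present, so TorM is inactive.
With no repressor bound, *fenC* is transcribed.
So FenC is produced and active.
Fe²⁺ is absent, so JalV is active.
LutD is produced constitutively and is active.
Homoserine is absent, so JovL is inactive.
With repressor LutD bound, *gorW* is not transcribed.
So GorW is not produced.
Indole is present, so WexF is inactive.
With no repressor bound, *torY* is transcribed.
So TorY is produced and active.
No repressor is bound and TorY is active, so *cilB* is transcribed.
So CilB is produced and active.
No repressor is bound and FenC and JalV and CilB are active, so *jovF* is transcribed.

ON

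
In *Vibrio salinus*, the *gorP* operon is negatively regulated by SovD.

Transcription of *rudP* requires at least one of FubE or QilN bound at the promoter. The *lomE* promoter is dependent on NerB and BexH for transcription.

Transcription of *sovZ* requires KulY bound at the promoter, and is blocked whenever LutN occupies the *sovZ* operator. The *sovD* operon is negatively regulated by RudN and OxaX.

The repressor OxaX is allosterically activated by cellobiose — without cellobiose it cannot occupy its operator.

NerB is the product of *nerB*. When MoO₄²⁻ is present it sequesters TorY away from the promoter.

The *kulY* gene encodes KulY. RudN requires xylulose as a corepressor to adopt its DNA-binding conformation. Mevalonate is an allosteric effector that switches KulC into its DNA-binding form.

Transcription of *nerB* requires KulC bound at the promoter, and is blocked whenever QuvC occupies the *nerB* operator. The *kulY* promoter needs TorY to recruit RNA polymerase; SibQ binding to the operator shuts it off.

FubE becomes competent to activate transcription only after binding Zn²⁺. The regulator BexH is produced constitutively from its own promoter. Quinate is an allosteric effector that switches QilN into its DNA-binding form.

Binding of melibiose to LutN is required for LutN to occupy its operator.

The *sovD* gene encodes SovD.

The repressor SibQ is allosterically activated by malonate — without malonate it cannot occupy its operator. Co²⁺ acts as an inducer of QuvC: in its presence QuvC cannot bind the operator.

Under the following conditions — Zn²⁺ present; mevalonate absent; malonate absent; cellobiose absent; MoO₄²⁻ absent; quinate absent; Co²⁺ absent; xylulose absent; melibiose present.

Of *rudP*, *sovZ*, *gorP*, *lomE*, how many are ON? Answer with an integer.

1

Zn²⁺ is present, so FubE is active.
Quinate is absent, so QilN is inactive.
Activator FubE is present, so *rudP* is transcribed.
→ *rudP* is ON.
Malonate is absent, so SibQ is inactive.
MoO₄²⁻ is absent, so TorY is active.
No repressor is bound and TorY is active, so *kulY* is transcribed.
So KulY is produced and active.
Melibiose is present, so LutN is active.
With repressor LutN bound, *sovZ* is not transcribed.
→ *sovZ* is OFF.
Xylulose is absent, so RudN is inactive.
Cellobiose is absent, so OxaX is inactive.
With no repressor bound, *sovD* is transcribed.
So SovD is produced and active.
With repressor SovD bound, *gorP* is not transcribed.
→ *gorP* is OFF.
Mevalonate is absent, so KulC is inactive.
Co²⁺ is absent, so QuvC is active.
With repressor QuvC bound, *nerB* is not transcribed.
So NerB is not produced.
BexH is produced constitutively and is active.
Required activator NerB is absent, so *lomE* is not transcribed.
→ *lomE* is OFF.
1 of the 4 genes is transcribed.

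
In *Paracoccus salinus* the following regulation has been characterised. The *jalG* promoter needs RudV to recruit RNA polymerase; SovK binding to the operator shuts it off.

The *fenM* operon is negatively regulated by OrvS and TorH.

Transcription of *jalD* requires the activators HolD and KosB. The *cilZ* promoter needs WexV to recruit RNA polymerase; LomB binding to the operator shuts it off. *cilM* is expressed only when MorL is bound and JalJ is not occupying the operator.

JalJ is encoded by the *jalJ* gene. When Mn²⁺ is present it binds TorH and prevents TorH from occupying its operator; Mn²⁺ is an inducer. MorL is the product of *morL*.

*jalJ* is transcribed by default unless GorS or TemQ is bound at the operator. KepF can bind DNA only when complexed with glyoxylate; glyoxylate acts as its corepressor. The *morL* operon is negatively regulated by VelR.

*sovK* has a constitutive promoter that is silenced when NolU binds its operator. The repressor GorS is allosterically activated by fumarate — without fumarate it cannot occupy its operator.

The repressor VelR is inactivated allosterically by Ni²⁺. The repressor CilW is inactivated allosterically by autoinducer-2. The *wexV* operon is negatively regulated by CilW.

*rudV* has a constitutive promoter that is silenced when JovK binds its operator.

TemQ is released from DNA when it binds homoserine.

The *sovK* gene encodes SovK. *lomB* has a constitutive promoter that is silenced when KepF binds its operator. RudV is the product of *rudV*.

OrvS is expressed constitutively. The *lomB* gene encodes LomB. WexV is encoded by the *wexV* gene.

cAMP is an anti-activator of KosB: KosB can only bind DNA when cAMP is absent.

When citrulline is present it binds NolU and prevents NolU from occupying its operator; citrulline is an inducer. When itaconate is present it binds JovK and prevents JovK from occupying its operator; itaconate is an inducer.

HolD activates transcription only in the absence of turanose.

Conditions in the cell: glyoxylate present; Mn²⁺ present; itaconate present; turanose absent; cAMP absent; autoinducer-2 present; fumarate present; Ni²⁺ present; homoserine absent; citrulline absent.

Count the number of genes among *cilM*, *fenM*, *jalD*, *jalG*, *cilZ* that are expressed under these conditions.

4

Fumarate is present, so GorS is active.
Homoserine is absent, so TemQ is active.
With repressor GorS bound, *jalJ* is not transcribed.
So JalJ is not produced.
Ni²⁺ is present, so VelR is inactive.
With no repressor bound, *morL* is transcribed.
So MorL is produced and active.
No repressor is bound and MorL is active, so *cilM* is transcribed.
→ *cilM* is ON.
OrvS is produced constitutively and is active.
Mn²⁺ is present, so TorH is inactive.
With repressor OrvS bound, *fenM* is not transcribed.
→ *fenM* is OFF.
Turanose is absent, so HolD is active.
cAMP is absent, so KosB is active.
No repressor is bound and HolD and KosB are active, so *jalD* is transcribed.
→ *jalD* is ON.
Citrulline is absent, so NolU is active.
With repressor NolU bound, *sovK* is not transcribed.
So SovK is not produced.
Itaconate is present, so JovK is inactive.
With no repressor bound, *rudV* is transcribed.
So RudV is produced and active.
No repressor is bound and RudV is active, so *jalG* is transcribed.
→ *jalG* is ON.
Glyoxylate is present, so KepF is active.
With repressor KepF bound, *lomB* is not transcribed.
So LomB is not produced.
Autoinducer-2 is present, so CilW is inactive.
With no repressor bound, *wexV* is transcribed.
So WexV is produced and active.
No repressor is bound and WexV is active, so *cilZ* is transcribed.
→ *cilZ* is ON.
4 of the 5 genes are transcribed.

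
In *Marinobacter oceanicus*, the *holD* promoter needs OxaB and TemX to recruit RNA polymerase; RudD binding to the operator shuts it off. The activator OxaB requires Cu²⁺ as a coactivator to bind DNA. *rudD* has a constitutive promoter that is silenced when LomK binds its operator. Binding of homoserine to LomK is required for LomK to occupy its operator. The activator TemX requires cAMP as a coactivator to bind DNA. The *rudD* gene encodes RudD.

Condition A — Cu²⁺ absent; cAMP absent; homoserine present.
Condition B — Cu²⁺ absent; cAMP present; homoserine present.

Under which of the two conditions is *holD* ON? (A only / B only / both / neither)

Condition A:
Cu²⁺ is absent, so OxaB is inactive.
cAMP is absent, so TemX is inactive.
Homoserine is present, so LomK is active.
With repressor LomK bound, *rudD* is not transcribed.
So RudD is not produced.
Required activator OxaB is absent, so *holD* is not transcribed.
→ *holD* is OFF in A.
Condition B:
Cu²⁺ is absent, so OxaB is inactive.
cAMP is present, so TemX is active.
Homoserine is present, so LomK is active.
With repressor LomK bound, *rudD* is not transcribed.
So RudD is not produced.
Required activator OxaB is absent, so *holD* is not transcribed.
→ *holD* is OFF in B.

neither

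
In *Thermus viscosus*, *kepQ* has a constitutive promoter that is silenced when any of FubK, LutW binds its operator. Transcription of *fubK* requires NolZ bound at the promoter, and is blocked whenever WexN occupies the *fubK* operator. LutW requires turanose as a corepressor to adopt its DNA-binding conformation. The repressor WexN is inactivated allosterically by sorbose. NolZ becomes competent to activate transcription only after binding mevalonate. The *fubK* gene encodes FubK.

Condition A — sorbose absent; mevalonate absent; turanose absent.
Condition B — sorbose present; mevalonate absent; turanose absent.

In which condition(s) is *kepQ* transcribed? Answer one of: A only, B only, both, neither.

Condition A:
Sorbose is absent, so WexN is active.
Mevalonate is absent, so NolZ is inactive.
With repressor WexN bound, *fubK* is not transcribed.
So FubK is not produced.
Turanose is absent, so LutW is inactive.
With no repressor bound, *kepQ* is transcribed.
→ *kepQ* is ON in A.
Condition B:
Sorbose is present, so WexN is inactive.
Mevalonate is absent, so NolZ is inactive.
Required activator NolZ is absent, so *fubK* is not transcribed.
So FubK is not produced.
Turanose is absent, so LutW is inactive.
With no repressor bound, *kepQ* is transcribed.
→ *kepQ* is ON in B.

both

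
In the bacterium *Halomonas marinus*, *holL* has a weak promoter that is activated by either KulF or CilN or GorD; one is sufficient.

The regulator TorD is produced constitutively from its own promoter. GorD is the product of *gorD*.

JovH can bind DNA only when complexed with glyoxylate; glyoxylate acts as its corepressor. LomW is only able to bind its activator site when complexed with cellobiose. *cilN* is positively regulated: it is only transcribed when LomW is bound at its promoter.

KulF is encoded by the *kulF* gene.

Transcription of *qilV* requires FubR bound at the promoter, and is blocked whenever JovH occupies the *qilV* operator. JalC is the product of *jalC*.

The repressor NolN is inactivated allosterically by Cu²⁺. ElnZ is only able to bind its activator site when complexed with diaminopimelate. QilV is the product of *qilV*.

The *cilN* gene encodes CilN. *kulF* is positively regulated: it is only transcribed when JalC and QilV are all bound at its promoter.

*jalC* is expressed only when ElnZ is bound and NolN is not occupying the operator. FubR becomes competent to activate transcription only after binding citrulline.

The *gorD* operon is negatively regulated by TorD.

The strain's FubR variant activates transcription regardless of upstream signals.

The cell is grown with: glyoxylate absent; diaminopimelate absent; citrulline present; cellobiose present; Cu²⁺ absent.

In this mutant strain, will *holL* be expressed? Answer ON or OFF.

Diaminopimelate is absent, so ElnZ is inactive.
Cu²⁺ is absent, so NolN is active.
With repressor NolN bound, *jalC* is not transcribed.
So JalC is not produced.
FubR is constitutively active in this strain.
Glyoxylate is absent, so JovH is inactive.
No repressor is bound and FubR is active, so *qilV* is transcribed.
So QilV is produced and active.
Required activator JalC is absent, so *kulF* is not transcribed.
So KulF is not produced.
Cellobiose is present, so LomW is active.
No repressor is bound and LomW is active, so *cilN* is transcribed.
So CilN is produced and active.
TorD is produced constitutively and is active.
With repressor TorD bound, *gorD* is not transcribed.
So GorD is not produced.
Activator CilN is present, so *holL* is transcribed.

ON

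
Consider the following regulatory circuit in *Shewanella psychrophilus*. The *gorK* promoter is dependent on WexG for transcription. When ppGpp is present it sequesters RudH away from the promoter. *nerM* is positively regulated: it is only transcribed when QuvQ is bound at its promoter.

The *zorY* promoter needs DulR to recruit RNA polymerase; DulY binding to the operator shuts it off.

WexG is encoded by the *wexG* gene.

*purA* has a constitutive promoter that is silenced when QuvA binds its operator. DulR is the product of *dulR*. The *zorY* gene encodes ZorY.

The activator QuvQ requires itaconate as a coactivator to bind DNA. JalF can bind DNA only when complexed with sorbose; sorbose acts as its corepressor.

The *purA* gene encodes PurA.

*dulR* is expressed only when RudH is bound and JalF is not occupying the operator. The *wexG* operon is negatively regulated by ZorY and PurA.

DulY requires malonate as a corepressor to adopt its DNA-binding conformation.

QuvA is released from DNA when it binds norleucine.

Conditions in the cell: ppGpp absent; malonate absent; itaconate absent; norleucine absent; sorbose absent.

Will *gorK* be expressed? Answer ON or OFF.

Sorbose is absent, so JalF is inactive.
ppGpp is absent, so RudH is active.
No repressor is bound and RudH is active, so *dulR* is transcribed.
So DulR is produced and active.
Malonate is absent, so DulY is inactive.
No repressor is bound and DulR is active, so *zorY* is transcribed.
So ZorY is produced and active.
Norleucine is absent, so QuvA is active.
With repressor QuvA bound, *purA* is not transcribed.
So PurA is not produced.
With repressor ZorY bound, *wexG* is not transcribed.
So WexG is not produced.
Required activator WexG is absent, so *gorK* is not transcribed.

OFF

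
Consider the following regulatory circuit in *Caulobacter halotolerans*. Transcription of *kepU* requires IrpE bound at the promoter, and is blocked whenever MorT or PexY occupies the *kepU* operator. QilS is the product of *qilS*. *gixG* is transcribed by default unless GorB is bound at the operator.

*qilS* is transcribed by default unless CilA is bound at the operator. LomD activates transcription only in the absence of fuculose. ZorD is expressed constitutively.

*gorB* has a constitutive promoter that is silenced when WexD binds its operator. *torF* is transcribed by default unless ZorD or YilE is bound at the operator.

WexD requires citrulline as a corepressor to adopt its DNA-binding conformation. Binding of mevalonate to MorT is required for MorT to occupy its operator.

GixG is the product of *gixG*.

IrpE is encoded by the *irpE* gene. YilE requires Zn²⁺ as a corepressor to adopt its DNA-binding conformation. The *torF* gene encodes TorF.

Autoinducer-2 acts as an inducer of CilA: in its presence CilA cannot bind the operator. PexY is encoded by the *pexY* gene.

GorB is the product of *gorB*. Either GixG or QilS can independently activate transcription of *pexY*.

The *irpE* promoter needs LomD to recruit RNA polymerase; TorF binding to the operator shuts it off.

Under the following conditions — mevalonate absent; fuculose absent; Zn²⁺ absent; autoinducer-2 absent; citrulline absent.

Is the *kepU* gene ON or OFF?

ON

ZorD is produced constitutively and is active.
Zn²⁺ is absent, so YilE is inactive.
With repressor ZorD bound, *torF* is not transcribed.
So TorF is not produced.
Fuculose is absent, so LomD is active.
No repressor is bound and LomD is active, so *irpE* is transcribed.
So IrpE is produced and active.
Mevalonate is absent, so MorT is inactive.
Citrulline is absent, so WexD is inactive.
With no repressor bound, *gorB* is transcribed.
So GorB is produced and active.
With repressor GorB bound, *gixG* is not transcribed.
So GixG is not produced.
Autoinducer-2 is absent, so CilA is active.
With repressor CilA bound, *qilS* is not transcribed.
So QilS is not produced.
No activator is available at the *pexY* promoter, so *pexY* is not transcribed.
So PexY is not produced.
No repressor is bound and IrpE is active, so *kepU* is transcribed.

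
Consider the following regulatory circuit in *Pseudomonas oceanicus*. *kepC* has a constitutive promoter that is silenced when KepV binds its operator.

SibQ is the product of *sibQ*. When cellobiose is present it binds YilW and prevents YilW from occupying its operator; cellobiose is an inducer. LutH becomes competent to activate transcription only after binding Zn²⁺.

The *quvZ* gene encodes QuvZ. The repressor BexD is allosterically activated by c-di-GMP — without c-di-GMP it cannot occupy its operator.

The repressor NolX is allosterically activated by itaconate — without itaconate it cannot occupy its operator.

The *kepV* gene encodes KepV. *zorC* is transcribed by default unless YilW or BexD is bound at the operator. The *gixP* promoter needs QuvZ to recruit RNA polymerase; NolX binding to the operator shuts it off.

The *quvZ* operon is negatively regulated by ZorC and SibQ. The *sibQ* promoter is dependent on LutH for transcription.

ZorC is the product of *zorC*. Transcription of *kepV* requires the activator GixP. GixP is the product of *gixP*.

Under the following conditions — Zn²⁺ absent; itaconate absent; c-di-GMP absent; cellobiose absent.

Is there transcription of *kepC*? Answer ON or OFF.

OFF

Cellobiose is absent, so YilW is active.
c-di-GMP is absent, so BexD is inactive.
With repressor YilW bound, *zorC* is not transcribed.
So ZorC is not produced.
Zn²⁺ is absent, so LutH is inactive.
Required activator LutH is absent, so *sibQ* is not transcribed.
So SibQ is not produced.
With no repressor bound, *quvZ* is transcribed.
So QuvZ is produced and active.
Itaconate is absent, so NolX is inactive.
No repressor is bound and QuvZ is active, so *gixP* is transcribed.
So GixP is produced and active.
No repressor is bound and GixP is active, so *kepV* is transcribed.
So KepV is produced and active.
With repressor KepV bound, *kepC* is not transcribed.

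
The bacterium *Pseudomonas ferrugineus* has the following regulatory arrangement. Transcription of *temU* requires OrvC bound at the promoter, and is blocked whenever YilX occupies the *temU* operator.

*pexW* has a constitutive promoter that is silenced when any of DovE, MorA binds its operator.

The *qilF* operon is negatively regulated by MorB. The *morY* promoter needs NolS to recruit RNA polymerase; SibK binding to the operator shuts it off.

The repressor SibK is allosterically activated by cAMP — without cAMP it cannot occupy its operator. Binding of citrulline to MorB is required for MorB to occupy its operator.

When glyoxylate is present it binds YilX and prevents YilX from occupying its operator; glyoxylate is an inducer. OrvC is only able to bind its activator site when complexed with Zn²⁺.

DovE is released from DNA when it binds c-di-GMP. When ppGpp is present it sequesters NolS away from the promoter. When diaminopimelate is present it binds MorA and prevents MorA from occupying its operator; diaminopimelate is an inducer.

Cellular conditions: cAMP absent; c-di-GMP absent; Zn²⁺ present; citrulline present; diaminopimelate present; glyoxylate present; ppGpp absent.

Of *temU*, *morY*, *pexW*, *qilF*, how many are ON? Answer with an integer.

2

Glyoxylate is present, so YilX is inactive.
Zn²⁺ is present, so OrvC is active.
No repressor is bound and OrvC is active, so *temU* is transcribed.
→ *temU* is ON.
ppGpp is absent, so NolS is active.
cAMP is absent, so SibK is inactive.
No repressor is bound and NolS is active, so *morY* is transcribed.
→ *morY* is ON.
c-di-GMP is absent, so DovE is active.
Diaminopimelate is present, so MorA is inactive.
With repressor DovE bound, *pexW* is not transcribed.
→ *pexW* is OFF.
Citrulline is present, so MorB is active.
With repressor MorB bound, *qilF* is not transcribed.
→ *qilF* is OFF.
2 of the 4 genes are transcribed.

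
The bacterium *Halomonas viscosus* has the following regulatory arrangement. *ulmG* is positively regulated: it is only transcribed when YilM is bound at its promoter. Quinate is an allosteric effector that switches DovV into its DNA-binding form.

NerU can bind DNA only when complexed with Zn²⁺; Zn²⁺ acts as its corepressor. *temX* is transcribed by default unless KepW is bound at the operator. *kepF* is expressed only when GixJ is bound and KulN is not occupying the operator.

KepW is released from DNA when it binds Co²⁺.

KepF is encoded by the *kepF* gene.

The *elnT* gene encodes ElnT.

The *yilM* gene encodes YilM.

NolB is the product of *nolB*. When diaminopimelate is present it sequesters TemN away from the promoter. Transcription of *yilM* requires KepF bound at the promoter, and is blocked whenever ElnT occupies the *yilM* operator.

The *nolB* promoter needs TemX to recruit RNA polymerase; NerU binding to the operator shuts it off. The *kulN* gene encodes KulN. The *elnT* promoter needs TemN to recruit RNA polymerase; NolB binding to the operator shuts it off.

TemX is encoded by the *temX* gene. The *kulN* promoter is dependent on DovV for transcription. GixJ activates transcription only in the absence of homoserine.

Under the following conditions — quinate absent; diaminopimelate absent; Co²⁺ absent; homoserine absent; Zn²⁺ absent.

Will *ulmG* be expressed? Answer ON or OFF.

OFF

Co²⁺ is absent, so KepW is active.
With repressor KepW bound, *temX* is not transcribed.
So TemX is not produced.
Zn²⁺ is absent, so NerU is inactive.
Required activator TemX is absent, so *nolB* is not transcribed.
So NolB is not produced.
Diaminopimelate is absent, so TemN is active.
No repressor is bound and TemN is active, so *elnT* is transcribed.
So ElnT is produced and active.
Homoserine is absent, so GixJ is active.
Quinate is absent, so DovV is inactive.
Required activator DovV is absent, so *kulN* is not transcribed.
So KulN is not produced.
No repressor is bound and GixJ is active, so *kepF* is transcribed.
So KepF is produced and active.
With repressor ElnT bound, *yilM* is not transcribed.
So YilM is not produced.
Required activator YilM is absent, so *ulmG* is not transcribed.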